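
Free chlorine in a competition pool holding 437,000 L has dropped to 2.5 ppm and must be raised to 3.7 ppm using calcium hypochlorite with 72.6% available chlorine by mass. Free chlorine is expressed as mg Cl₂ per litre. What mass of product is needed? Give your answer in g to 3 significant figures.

722 g

Chlorine deficit: 3.7 − 2.5 = 1.2 ppm = 1.2 mg/L as Cl₂.
Cl₂ equivalent needed: 1.2 mg/L × 437,000 L = 524,400 mg = 524.4 g.
Product at 72.6% available chlorine: 524.4 / 0.726 = 722.3 g.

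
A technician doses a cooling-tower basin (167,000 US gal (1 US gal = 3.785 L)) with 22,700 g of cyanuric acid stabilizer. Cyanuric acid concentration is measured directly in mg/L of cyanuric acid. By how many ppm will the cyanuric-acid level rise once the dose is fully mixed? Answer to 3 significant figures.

35.9 ppm

Volume: 167,000 US gal × 3.785 L/gal = 632,095 L.
Rise: 22,700 g / 632,095 L × 1000 = 35.91 mg/L.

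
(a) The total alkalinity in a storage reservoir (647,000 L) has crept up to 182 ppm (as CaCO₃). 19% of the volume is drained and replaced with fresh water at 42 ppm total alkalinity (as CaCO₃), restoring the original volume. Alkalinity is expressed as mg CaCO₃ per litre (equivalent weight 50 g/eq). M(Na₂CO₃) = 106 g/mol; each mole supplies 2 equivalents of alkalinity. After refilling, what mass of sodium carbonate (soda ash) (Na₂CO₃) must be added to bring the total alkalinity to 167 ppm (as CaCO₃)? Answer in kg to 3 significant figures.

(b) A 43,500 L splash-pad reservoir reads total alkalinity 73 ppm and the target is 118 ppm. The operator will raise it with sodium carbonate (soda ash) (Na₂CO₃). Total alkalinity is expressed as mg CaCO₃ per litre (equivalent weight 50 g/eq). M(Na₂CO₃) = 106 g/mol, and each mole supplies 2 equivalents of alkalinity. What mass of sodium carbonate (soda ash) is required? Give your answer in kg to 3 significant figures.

(a) 7.96 kg; (b) 2.07 kg

(a) After draining 19% and refilling: 182 × 0.81 + 42 × 0.19 = 155.4 ppm.
(a) Deficit to target: 167 − 155.4 = 11.6 mg/L.
(a) As CaCO₃: 11.6 mg/L × 647,000 L = 7505 g; ÷ 50 g/eq ÷ 2 = 75.05 mol Na₂CO₃.
(a) Mass: 75.05 × 106 = 7956 g.

(b) Alkalinity to add: (118 − 73) = 45 mg/L as CaCO₃ × 43,500 L = 1958 g as CaCO₃.
(b) Equivalents: 1958 g ÷ 50 g/eq = 39.15 eq.
(b) Each mole of Na₂CO₃ supplies 2 eq, so 39.15 / 2 = 19.57 mol.
(b) Mass: 19.57 mol × 106 g/mol = 2075 g.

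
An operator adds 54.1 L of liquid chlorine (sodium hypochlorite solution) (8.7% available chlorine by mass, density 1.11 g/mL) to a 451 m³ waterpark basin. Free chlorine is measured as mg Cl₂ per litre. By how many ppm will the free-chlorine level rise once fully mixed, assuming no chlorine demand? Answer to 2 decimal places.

11.58 ppm

Volume: 451 m³ = 451,000 L.
Mass of solution: 54.1 L × 1000 mL/L × 1.11 g/mL = 60,050 g.
Available chlorine delivered: 60,050 g × 0.087 = 5224 g as Cl₂.
Concentration rise: 5224 g / 451,000 L = 11.58 mg/L = 11.58 ppm.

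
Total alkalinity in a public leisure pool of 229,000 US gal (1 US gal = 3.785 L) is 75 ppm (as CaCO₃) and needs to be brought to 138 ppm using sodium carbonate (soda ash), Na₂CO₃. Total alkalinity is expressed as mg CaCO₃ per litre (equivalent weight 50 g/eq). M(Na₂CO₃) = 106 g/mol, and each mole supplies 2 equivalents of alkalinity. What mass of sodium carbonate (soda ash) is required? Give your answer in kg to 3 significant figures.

57.9 kg

Volume: 229,000 US gal × 3.785 L/gal = 866,765 L.
Alkalinity to add: (138 − 75) = 63 mg/L as CaCO₃ × 866,765 L = 54,610 g as CaCO₃.
Equivalents: 54,610 g ÷ 50 g/eq = 1092 eq.
Each mole of Na₂CO₃ supplies 2 eq, so 1092 / 2 = 546.1 mol.
Mass: 546.1 mol × 106 g/mol = 57,880 g.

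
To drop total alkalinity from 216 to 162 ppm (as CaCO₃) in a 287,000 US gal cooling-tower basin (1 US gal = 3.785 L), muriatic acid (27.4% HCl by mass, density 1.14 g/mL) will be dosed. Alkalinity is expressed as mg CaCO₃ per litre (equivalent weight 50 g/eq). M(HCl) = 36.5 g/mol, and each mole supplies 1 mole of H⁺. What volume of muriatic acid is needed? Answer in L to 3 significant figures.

Volume: 287,000 US gal × 3.785 L/gal = 1,086,295 L.
Alkalinity to neutralize: (216 − 162) = 54 mg/L as CaCO₃ × 1,086,295 L = 58,660 g as CaCO₃.
Equivalents of H⁺ required: 58,660 ÷ 50 g/eq = 1173 eq = 1173 mol HCl.
Mass of HCl: 1173 × 36.5 = 42,820 g.
Mass of 27.4% solution: 42,820 / 0.274 = 156,300 g.
Volume: 156,300 g ÷ 1.14 g/mL = 137,100 mL.

137 L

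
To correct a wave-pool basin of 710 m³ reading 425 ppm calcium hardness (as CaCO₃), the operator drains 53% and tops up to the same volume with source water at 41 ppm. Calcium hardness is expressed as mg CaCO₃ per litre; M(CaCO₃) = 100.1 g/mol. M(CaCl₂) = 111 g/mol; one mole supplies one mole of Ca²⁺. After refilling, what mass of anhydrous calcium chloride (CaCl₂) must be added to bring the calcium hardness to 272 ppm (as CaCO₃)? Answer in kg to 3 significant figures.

Volume: 710 m³ = 710,000 L.
After draining 53% and refilling: 425 × 0.47 + 41 × 0.53 = 221.48 ppm.
Deficit to target: 272 − 221.48 = 50.52 mg/L.
As CaCO₃: 50.52 mg/L × 710,000 L = 35,870 g; ÷ 100.1 = 358.3 mol Ca²⁺.
Mass: 358.3 × 111 = 39,780 g.

39.8 kg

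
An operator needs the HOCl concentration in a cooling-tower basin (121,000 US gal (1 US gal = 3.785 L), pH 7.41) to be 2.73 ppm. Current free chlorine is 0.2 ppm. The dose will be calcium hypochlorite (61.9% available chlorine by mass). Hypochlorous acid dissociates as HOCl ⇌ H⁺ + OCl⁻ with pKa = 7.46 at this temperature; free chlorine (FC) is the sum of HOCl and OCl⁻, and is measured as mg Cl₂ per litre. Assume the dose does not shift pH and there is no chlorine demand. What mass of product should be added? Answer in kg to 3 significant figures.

Volume: 121,000 US gal × 3.785 L/gal = 457,985 L.
[OCl⁻]/[HOCl] = 10^(pH − pKa) = 10^(7.41 − 7.46) = 0.8913; fraction as HOCl = 1/(1 + 0.8913) = 0.5288.
Free chlorine required for 2.73 ppm HOCl: 2.73 / 0.5288 = 5.163 ppm.
FC to add: 5.163 − 0.2 = 4.963 mg/L as Cl₂.
Cl₂ equivalent: 4.963 mg/L × 457,985 L = 2273 g.
Product at 61.9% available Cl: 2273 / 0.619 = 3672 g.

3.67 kg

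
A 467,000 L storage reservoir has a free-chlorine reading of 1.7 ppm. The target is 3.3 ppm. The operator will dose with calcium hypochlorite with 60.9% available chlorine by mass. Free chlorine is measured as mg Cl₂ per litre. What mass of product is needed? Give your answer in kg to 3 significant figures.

1.23 kg

Chlorine deficit: 3.3 − 1.7 = 1.6 ppm = 1.6 mg/L as Cl₂.
Cl₂ equivalent needed: 1.6 mg/L × 467,000 L = 747,200 mg = 747.2 g.
Product at 60.9% available chlorine: 747.2 / 0.609 = 1227 g.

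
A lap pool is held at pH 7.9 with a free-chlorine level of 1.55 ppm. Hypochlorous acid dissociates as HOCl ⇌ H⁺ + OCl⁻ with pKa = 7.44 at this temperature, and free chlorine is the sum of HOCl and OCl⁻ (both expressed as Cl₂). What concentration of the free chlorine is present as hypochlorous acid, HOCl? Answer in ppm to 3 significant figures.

[OCl⁻]/[HOCl] = 10^(pH − pKa) = 10^(7.9 − 7.44) = 10^0.46 = 2.884.
Fraction as HOCl = 1 / (1 + 2.884) = 0.2575.
HOCl = 0.2575 × 1.55 ppm = 0.3991 ppm.

0.399 ppm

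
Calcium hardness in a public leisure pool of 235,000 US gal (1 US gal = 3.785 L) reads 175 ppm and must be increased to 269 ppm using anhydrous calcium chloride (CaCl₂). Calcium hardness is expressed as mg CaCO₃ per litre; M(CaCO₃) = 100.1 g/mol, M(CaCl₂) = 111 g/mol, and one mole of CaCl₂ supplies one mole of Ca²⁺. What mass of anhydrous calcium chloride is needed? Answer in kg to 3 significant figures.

Volume: 235,000 US gal × 3.785 L/gal = 889,475 L.
Hardness to add: (269 − 175) = 94 mg/L as CaCO₃ × 889,475 L = 83,610 g as CaCO₃.
Moles of Ca²⁺ (1 mol Ca²⁺ ≡ 1 mol CaCO₃): 83,610 / 100.1 g/mol = 835.3 mol.
Mass of CaCl₂: 835.3 × 111 = 92,720 g.

92.7 kg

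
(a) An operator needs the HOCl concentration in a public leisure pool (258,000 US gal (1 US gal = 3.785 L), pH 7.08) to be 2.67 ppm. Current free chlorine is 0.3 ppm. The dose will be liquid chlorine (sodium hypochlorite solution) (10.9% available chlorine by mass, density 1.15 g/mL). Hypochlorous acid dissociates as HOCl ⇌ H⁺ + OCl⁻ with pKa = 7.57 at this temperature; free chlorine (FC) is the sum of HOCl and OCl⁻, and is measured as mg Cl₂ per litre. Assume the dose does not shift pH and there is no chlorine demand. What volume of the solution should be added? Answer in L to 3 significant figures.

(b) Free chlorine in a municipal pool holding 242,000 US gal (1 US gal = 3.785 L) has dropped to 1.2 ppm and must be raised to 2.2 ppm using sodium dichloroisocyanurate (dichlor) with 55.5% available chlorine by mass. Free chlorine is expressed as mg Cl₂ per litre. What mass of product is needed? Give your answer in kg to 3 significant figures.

(a) Volume: 258,000 US gal × 3.785 L/gal = 976,530 L.
(a) [OCl⁻]/[HOCl] = 10^(pH − pKa) = 10^(7.08 − 7.57) = 0.3236; fraction as HOCl = 1/(1 + 0.3236) = 0.7555.
(a) Free chlorine required for 2.67 ppm HOCl: 2.67 / 0.7555 = 3.534 ppm.
(a) FC to add: 3.534 − 0.3 = 3.234 mg/L as Cl₂.
(a) Cl₂ equivalent: 3.234 mg/L × 976,530 L = 3158 g.
(a) Product at 10.9% available Cl: 3158 / 0.109 = 28,970 g.
(a) Volume: 28,970 g ÷ 1.15 g/mL = 25,190 mL.

(b) Volume: 242,000 US gal × 3.785 L/gal = 915,970 L.
(b) Chlorine deficit: 2.2 − 1.2 = 1 ppm = 1 mg/L as Cl₂.
(b) Cl₂ equivalent needed: 1 mg/L × 915,970 L = 916,000 mg = 916 g.
(b) Product at 55.5% available chlorine: 916 / 0.555 = 1650 g.

(a) 25.2 L; (b) 1.65 kg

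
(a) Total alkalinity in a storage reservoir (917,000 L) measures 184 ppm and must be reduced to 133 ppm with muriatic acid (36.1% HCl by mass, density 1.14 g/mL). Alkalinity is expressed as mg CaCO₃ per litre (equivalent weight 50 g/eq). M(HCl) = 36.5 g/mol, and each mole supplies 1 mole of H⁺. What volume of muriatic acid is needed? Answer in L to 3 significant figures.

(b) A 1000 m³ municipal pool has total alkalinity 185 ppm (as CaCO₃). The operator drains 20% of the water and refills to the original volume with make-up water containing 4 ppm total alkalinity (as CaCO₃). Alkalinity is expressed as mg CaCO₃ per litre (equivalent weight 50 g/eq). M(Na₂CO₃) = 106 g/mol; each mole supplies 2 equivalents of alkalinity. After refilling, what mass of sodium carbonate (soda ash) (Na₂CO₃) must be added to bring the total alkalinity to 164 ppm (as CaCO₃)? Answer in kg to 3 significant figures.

(a) 83.0 L; (b) 16.1 kg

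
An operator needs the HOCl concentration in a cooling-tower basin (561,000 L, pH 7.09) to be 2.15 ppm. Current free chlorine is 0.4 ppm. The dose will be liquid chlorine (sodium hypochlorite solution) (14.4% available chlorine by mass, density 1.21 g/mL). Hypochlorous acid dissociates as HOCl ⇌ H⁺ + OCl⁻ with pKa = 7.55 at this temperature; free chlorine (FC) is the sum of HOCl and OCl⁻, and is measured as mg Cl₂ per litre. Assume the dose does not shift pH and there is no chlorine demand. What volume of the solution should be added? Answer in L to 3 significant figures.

8.03 L

[OCl⁻]/[HOCl] = 10^(pH − pKa) = 10^(7.09 − 7.55) = 0.3467; fraction as HOCl = 1/(1 + 0.3467) = 0.7425.
Free chlorine required for 2.15 ppm HOCl: 2.15 / 0.7425 = 2.895 ppm.
FC to add: 2.895 − 0.4 = 2.495 mg/L as Cl₂.
Cl₂ equivalent: 2.495 mg/L × 561,000 L = 1400 g.
Product at 14.4% available Cl: 1400 / 0.144 = 9722 g.
Volume: 9722 g ÷ 1.21 g/mL = 8035 mL.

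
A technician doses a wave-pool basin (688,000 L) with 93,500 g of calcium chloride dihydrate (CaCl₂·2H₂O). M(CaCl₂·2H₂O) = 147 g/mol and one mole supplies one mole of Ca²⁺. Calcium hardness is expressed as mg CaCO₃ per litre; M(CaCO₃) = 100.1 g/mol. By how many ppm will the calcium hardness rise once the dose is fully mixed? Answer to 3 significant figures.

92.5 ppm

Moles of Ca²⁺: 93,500 g ÷ 147 g/mol = 636.1 mol.
As CaCO₃: 636.1 mol × 100.1 g/mol = 63,670 g.
Rise: 63,670 g / 688,000 L × 1000 = 92.54 mg/L.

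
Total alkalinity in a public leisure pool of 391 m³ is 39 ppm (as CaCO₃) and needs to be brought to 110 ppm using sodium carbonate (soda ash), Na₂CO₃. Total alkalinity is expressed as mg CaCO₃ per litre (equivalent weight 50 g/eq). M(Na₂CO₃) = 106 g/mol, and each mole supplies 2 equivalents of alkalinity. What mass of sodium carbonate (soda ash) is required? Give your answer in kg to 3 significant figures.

29.4 kg

Volume: 391 m³ = 391,000 L.
Alkalinity to add: (110 − 39) = 71 mg/L as CaCO₃ × 391,000 L = 27,760 g as CaCO₃.
Equivalents: 27,760 g ÷ 50 g/eq = 555.2 eq.
Each mole of Na₂CO₃ supplies 2 eq, so 555.2 / 2 = 277.6 mol.
Mass: 277.6 mol × 106 g/mol = 29,430 g.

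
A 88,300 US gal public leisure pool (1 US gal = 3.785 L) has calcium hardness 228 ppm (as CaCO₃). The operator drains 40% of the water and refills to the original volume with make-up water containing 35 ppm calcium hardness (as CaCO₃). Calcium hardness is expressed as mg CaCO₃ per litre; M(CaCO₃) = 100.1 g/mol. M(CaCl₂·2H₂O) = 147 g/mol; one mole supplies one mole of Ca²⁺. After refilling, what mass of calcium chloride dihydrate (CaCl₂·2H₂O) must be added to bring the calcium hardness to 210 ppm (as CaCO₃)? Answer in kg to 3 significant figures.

Volume: 88,300 US gal × 3.785 L/gal = 334,216 L.
After draining 40% and refilling: 228 × 0.60 + 35 × 0.40 = 150.8 ppm.
Deficit to target: 210 − 150.8 = 59.2 mg/L.
As CaCO₃: 59.2 mg/L × 334,216 L = 19,790 g; ÷ 100.1 = 197.7 mol Ca²⁺.
Mass: 197.7 × 147 = 29,060 g.

29.1 kg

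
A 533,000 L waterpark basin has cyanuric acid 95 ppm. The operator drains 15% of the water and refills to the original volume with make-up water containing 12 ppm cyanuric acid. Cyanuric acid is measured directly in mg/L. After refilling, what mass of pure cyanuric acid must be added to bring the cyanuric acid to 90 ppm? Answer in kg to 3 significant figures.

3.97 kg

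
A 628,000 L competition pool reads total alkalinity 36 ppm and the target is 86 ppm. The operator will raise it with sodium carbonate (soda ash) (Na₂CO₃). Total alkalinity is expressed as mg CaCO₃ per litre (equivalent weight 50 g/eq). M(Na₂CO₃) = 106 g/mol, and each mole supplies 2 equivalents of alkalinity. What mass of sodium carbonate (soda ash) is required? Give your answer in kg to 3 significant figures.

33.3 kg

Alkalinity to add: (86 − 36) = 50 mg/L as CaCO₃ × 628,000 L = 31,400 g as CaCO₃.
Equivalents: 31,400 g ÷ 50 g/eq = 628 eq.
Each mole of Na₂CO₃ supplies 2 eq, so 628 / 2 = 314 mol.
Mass: 314 mol × 106 g/mol = 33,280 g.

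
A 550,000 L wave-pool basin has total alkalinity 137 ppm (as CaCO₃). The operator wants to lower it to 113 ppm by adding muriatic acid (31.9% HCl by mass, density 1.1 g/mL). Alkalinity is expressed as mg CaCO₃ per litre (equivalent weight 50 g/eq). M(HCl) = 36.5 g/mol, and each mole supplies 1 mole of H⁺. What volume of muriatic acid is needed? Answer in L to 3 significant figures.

27.5 L

Alkalinity to neutralize: (137 − 113) = 24 mg/L as CaCO₃ × 550,000 L = 13,200 g as CaCO₃.
Equivalents of H⁺ required: 13,200 ÷ 50 g/eq = 264 eq = 264 mol HCl.
Mass of HCl: 264 × 36.5 = 9636 g.
Mass of 31.9% solution: 9636 / 0.319 = 30,210 g.
Volume: 30,210 g ÷ 1.1 g/mL = 27,460 mL.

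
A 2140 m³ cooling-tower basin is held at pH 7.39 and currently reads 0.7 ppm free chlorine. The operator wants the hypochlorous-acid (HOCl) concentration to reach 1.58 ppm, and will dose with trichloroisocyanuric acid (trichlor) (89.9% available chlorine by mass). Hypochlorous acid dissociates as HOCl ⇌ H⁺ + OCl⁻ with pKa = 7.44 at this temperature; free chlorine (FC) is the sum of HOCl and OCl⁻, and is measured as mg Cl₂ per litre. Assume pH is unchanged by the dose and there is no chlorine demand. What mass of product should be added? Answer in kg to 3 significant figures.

Volume: 2140 m³ = 2,140,000 L.
[OCl⁻]/[HOCl] = 10^(pH − pKa) = 10^(7.39 − 7.44) = 0.8913; fraction as HOCl = 1/(1 + 0.8913) = 0.5288.
Free chlorine required for 1.58 ppm HOCl: 1.58 / 0.5288 = 2.988 ppm.
FC to add: 2.988 − 0.7 = 2.288 mg/L as Cl₂.
Cl₂ equivalent: 2.288 mg/L × 2,140,000 L = 4897 g.
Product at 89.9% available Cl: 4897 / 0.899 = 5447 g.

5.45 kg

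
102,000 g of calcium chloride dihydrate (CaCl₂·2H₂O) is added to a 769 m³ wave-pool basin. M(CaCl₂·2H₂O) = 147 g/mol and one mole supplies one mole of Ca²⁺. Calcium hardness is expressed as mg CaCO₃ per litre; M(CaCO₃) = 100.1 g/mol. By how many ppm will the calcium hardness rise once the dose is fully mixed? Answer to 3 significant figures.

Volume: 769 m³ = 769,000 L.
Moles of Ca²⁺: 102,000 g ÷ 147 g/mol = 693.9 mol.
As CaCO₃: 693.9 mol × 100.1 g/mol = 69,460 g.
Rise: 69,460 g / 769,000 L × 1000 = 90.32 mg/L.

90.3 ppm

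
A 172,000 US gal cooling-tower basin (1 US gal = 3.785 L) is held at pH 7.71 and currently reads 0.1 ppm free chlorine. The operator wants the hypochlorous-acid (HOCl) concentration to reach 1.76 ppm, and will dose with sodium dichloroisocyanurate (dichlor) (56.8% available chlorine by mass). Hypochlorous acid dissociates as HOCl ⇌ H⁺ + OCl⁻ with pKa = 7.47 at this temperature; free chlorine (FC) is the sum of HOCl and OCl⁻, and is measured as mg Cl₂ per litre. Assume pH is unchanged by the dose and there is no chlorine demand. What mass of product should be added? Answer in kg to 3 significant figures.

Volume: 172,000 US gal × 3.785 L/gal = 651,020 L.
[OCl⁻]/[HOCl] = 10^(pH − pKa) = 10^(7.71 − 7.47) = 1.738; fraction as HOCl = 1/(1 + 1.738) = 0.3653.
Free chlorine required for 1.76 ppm HOCl: 1.76 / 0.3653 = 4.819 ppm.
FC to add: 4.819 − 0.1 = 4.719 mg/L as Cl₂.
Cl₂ equivalent: 4.719 mg/L × 651,020 L = 3072 g.
Product at 56.8% available Cl: 3072 / 0.568 = 5408 g.

5.41 kg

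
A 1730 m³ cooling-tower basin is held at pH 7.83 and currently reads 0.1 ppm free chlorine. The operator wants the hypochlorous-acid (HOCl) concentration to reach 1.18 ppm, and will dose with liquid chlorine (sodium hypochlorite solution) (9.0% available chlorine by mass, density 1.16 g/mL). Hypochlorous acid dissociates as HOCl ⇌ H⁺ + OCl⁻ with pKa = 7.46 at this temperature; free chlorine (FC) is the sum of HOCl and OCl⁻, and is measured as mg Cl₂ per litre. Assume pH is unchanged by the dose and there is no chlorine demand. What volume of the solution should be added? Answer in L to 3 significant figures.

Volume: 1730 m³ = 1,730,000 L.
[OCl⁻]/[HOCl] = 10^(pH − pKa) = 10^(7.83 − 7.46) = 2.344; fraction as HOCl = 1/(1 + 2.344) = 0.299.
Free chlorine required for 1.18 ppm HOCl: 1.18 / 0.299 = 3.946 ppm.
FC to add: 3.946 − 0.1 = 3.846 mg/L as Cl₂.
Cl₂ equivalent: 3.846 mg/L × 1,730,000 L = 6654 g.
Product at 9.0% available Cl: 6654 / 0.09 = 73,930 g.
Volume: 73,930 g ÷ 1.16 g/mL = 63,730 mL.

63.7 L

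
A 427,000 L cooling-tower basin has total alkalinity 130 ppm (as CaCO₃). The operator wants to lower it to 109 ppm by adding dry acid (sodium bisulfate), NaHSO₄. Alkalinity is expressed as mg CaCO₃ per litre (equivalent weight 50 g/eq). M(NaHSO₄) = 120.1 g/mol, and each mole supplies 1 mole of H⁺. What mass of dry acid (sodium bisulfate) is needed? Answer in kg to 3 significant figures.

21.5 kg

Alkalinity to neutralize: (130 − 109) = 21 mg/L as CaCO₃ × 427,000 L = 8967 g as CaCO₃.
Equivalents of H⁺ required: 8967 ÷ 50 g/eq = 179.3 eq = 179.3 mol NaHSO₄.
Mass of NaHSO₄: 179.3 × 120.1 = 21,540 g.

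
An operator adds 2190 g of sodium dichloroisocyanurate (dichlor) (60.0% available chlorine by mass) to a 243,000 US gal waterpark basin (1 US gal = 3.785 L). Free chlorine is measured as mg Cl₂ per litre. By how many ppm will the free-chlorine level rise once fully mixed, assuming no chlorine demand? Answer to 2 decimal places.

1.43 ppm

Volume: 243,000 US gal × 3.785 L/gal = 919,755 L.
Available chlorine delivered: 2190 g × 0.6 = 1314 g as Cl₂.
Concentration rise: 1314 g / 919,755 L = 1.429 mg/L = 1.43 ppm.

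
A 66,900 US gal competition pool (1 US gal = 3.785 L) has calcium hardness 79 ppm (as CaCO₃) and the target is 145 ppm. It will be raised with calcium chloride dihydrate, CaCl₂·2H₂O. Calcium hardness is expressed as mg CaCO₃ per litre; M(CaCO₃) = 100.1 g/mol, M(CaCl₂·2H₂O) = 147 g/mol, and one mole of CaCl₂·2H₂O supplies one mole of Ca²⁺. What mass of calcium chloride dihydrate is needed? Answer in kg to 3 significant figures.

24.5 kg

Volume: 66,900 US gal × 3.785 L/gal = 253,216 L.
Hardness to add: (145 − 79) = 66 mg/L as CaCO₃ × 253,216 L = 16,710 g as CaCO₃.
Moles of Ca²⁺ (1 mol Ca²⁺ ≡ 1 mol CaCO₃): 16,710 / 100.1 g/mol = 167 mol.
Mass of CaCl₂·2H₂O: 167 × 147 = 24,540 g.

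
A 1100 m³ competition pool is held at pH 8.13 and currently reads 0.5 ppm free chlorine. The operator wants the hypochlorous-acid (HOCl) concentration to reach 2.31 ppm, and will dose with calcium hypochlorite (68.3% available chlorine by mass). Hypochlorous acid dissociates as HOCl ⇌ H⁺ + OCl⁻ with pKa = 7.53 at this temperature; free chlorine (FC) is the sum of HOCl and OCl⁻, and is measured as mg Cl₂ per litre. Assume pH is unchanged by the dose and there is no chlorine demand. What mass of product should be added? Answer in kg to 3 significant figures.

Volume: 1100 m³ = 1,100,000 L.
[OCl⁻]/[HOCl] = 10^(pH − pKa) = 10^(8.13 − 7.53) = 3.981; fraction as HOCl = 1/(1 + 3.981) = 0.2008.
Free chlorine required for 2.31 ppm HOCl: 2.31 / 0.2008 = 11.51 ppm.
FC to add: 11.51 − 0.5 = 11.01 mg/L as Cl₂.
Cl₂ equivalent: 11.01 mg/L × 1,100,000 L = 12,110 g.
Product at 68.3% available Cl: 12,110 / 0.683 = 17,730 g.

17.7 kg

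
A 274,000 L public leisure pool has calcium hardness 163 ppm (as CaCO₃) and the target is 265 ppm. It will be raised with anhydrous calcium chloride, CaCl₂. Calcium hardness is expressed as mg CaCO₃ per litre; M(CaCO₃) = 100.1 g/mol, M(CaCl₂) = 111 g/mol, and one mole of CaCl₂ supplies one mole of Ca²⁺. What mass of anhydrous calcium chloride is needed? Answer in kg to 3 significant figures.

Hardness to add: (265 − 163) = 102 mg/L as CaCO₃ × 274,000 L = 27,950 g as CaCO₃.
Moles of Ca²⁺ (1 mol Ca²⁺ ≡ 1 mol CaCO₃): 27,950 / 100.1 g/mol = 279.2 mol.
Mass of CaCl₂: 279.2 × 111 = 30,990 g.

31.0 kg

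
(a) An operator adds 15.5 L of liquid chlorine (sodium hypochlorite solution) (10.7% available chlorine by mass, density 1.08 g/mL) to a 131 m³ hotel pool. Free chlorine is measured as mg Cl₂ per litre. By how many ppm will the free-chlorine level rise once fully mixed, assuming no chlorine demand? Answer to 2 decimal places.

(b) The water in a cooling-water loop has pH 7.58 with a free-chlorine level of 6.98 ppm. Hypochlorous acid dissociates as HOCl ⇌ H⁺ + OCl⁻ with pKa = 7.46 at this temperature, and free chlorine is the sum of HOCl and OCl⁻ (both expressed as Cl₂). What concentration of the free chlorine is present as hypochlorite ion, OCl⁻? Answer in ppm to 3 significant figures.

(a) 13.67 ppm; (b) 3.97 ppm

(a) Volume: 131 m³ = 131,000 L.
(a) Mass of solution: 15.5 L × 1000 mL/L × 1.08 g/mL = 16,740 g.
(a) Available chlorine delivered: 16,740 g × 0.107 = 1791 g as Cl₂.
(a) Concentration rise: 1791 g / 131,000 L = 13.67 mg/L = 13.67 ppm.

(b) [OCl⁻]/[HOCl] = 10^(pH − pKa) = 10^(7.58 − 7.46) = 10^0.12 = 1.318.
(b) Fraction as HOCl = 1 / (1 + 1.318) = 0.4314.
(b) OCl⁻ = (1 − 0.4314) × 6.98 ppm = 3.969 ppm.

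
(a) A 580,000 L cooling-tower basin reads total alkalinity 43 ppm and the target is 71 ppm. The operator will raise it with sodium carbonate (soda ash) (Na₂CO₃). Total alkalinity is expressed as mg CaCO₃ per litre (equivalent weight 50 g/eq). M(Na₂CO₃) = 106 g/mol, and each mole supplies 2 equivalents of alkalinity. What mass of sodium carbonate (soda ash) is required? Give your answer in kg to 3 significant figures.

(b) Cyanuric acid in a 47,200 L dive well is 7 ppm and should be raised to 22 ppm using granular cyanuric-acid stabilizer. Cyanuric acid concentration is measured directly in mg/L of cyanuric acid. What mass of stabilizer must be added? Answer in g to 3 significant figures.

(a) 17.2 kg; (b) 708 g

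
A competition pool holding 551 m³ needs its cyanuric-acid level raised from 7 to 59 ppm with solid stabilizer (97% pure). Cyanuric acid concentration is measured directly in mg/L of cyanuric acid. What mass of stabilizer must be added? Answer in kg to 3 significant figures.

29.5 kg

Volume: 551 m³ = 551,000 L.
CYA to add: (59 − 7) = 52 mg/L × 551,000 L = 28,650 g cyanuric acid.
At 97% purity: 28,650 / 0.97 = 29,540 g product.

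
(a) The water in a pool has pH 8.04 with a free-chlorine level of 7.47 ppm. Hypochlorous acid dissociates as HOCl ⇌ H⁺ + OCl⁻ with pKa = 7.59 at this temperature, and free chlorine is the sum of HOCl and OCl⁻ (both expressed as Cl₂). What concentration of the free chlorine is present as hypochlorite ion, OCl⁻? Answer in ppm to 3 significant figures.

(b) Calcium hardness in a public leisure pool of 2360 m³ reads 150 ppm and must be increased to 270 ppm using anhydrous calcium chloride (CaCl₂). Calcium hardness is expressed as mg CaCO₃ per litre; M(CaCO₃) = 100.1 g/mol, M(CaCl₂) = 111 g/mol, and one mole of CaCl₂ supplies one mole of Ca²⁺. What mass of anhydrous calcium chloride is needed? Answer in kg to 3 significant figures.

(a) [OCl⁻]/[HOCl] = 10^(pH − pKa) = 10^(8.04 − 7.59) = 10^0.45 = 2.818.
(a) Fraction as HOCl = 1 / (1 + 2.818) = 0.2619.
(a) OCl⁻ = (1 − 0.2619) × 7.47 ppm = 5.514 ppm.

(b) Volume: 2360 m³ = 2,360,000 L.
(b) Hardness to add: (270 − 150) = 120 mg/L as CaCO₃ × 2,360,000 L = 283,200 g as CaCO₃.
(b) Moles of Ca²⁺ (1 mol Ca²⁺ ≡ 1 mol CaCO₃): 283,200 / 100.1 g/mol = 2829 mol.
(b) Mass of CaCl₂: 2829 × 111 = 314,000 g.

(a) 5.51 ppm; (b) 314 kg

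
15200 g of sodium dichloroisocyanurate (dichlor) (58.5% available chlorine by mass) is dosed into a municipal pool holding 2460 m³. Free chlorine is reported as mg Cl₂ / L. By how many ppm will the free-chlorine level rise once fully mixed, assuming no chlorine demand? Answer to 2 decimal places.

3.61 ppm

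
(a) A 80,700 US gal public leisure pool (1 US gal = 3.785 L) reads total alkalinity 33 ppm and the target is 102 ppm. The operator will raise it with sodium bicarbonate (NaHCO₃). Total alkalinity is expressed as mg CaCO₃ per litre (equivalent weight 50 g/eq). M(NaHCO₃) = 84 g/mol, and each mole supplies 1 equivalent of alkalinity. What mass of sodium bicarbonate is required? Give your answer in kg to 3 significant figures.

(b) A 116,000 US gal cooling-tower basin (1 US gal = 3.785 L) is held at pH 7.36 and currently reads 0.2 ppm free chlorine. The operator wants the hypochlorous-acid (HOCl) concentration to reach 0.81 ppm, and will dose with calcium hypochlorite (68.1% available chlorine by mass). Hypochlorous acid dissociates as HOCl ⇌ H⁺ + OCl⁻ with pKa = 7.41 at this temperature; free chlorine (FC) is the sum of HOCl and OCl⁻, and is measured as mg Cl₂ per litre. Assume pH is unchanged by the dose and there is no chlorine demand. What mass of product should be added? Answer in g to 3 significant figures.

(a) Volume: 80,700 US gal × 3.785 L/gal = 305,450 L.
(a) Alkalinity to add: (102 − 33) = 69 mg/L as CaCO₃ × 305,450 L = 21,080 g as CaCO₃.
(a) Equivalents: 21,080 g ÷ 50 g/eq = 421.5 eq.
(a) NaHCO₃ supplies 1 eq per mole → 421.5 mol.
(a) Mass: 421.5 mol × 84 g/mol = 35,410 g.

(b) Volume: 116,000 US gal × 3.785 L/gal = 439,060 L.
(b) [OCl⁻]/[HOCl] = 10^(pH − pKa) = 10^(7.36 − 7.41) = 0.8913; fraction as HOCl = 1/(1 + 0.8913) = 0.5288.
(b) Free chlorine required for 0.81 ppm HOCl: 0.81 / 0.5288 = 1.532 ppm.
(b) FC to add: 1.532 − 0.2 = 1.332 mg/L as Cl₂.
(b) Cl₂ equivalent: 1.332 mg/L × 439,060 L = 584.8 g.
(b) Product at 68.1% available Cl: 584.8 / 0.681 = 858.7 g.

(a) 35.4 kg; (b) 859 g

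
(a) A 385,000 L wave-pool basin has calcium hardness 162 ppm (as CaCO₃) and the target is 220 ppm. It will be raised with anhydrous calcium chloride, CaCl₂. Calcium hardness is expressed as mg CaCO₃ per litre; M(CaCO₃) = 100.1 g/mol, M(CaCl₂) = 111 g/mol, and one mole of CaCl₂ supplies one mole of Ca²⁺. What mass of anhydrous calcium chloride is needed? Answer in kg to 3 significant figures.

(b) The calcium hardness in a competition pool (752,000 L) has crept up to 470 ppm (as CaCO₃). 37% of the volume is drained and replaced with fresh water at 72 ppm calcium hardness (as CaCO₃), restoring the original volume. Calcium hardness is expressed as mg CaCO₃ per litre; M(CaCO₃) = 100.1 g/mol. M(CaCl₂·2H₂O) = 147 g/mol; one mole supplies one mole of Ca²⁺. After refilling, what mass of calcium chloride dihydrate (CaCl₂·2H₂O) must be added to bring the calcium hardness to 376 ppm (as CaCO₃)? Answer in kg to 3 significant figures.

(a) Hardness to add: (220 − 162) = 58 mg/L as CaCO₃ × 385,000 L = 22,330 g as CaCO₃.
(a) Moles of Ca²⁺ (1 mol Ca²⁺ ≡ 1 mol CaCO₃): 22,330 / 100.1 g/mol = 223.1 mol.
(a) Mass of CaCl₂: 223.1 × 111 = 24,760 g.

(b) After draining 37% and refilling: 470 × 0.63 + 72 × 0.37 = 322.74 ppm.
(b) Deficit to target: 376 − 322.74 = 53.26 mg/L.
(b) As CaCO₃: 53.26 mg/L × 752,000 L = 40,050 g; ÷ 100.1 = 400.1 mol Ca²⁺.
(b) Mass: 400.1 × 147 = 58,820 g.

(a) 24.8 kg; (b) 58.8 kg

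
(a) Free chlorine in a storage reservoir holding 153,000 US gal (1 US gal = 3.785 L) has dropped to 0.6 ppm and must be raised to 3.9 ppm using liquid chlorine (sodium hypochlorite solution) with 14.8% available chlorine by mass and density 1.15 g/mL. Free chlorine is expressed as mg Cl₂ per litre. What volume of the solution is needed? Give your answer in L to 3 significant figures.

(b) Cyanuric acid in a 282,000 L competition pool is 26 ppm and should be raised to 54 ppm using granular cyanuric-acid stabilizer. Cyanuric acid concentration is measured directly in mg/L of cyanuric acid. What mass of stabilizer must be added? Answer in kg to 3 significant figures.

(a) 11.2 L; (b) 7.90 kg

(a) Volume: 153,000 US gal × 3.785 L/gal = 579,105 L.
(a) Chlorine deficit: 3.9 − 0.6 = 3.3 ppm = 3.3 mg/L as Cl₂.
(a) Cl₂ equivalent needed: 3.3 mg/L × 579,105 L = 1,911,000 mg = 1911 g.
(a) Product at 14.8% available chlorine: 1911 / 0.148 = 12,910 g.
(a) Volume at density 1.15 g/mL: 12,910 g ÷ 1.15 g/mL = 11,230 mL.

(b) CYA to add: (54 − 26) = 28 mg/L × 282,000 L = 7896 g cyanuric acid.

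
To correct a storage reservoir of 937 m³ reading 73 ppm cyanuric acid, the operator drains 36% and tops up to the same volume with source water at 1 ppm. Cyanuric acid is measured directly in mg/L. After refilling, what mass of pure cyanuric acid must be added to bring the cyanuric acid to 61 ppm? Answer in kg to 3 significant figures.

Volume: 937 m³ = 937,000 L.
After draining 36% and refilling: 73 × 0.64 + 1 × 0.36 = 47.08 ppm.
Deficit to target: 61 − 47.08 = 13.92 mg/L.
Mass: 13.92 mg/L × 937,000 L = 13,040 g cyanuric acid.

13.0 kg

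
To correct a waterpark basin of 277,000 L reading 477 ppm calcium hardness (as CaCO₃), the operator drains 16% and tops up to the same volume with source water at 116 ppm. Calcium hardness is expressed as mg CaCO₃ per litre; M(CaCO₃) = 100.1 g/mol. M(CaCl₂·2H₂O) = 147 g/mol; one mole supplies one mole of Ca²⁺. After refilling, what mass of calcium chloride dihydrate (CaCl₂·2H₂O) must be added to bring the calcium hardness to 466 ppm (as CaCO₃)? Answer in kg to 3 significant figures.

19.0 kg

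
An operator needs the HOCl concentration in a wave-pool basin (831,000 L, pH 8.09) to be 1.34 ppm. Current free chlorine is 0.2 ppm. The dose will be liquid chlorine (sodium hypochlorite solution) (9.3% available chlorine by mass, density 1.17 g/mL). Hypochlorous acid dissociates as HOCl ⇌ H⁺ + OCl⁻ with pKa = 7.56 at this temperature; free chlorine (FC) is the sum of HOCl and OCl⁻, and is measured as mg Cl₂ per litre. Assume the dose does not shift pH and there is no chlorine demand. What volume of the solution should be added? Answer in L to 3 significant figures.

[OCl⁻]/[HOCl] = 10^(pH − pKa) = 10^(8.09 − 7.56) = 3.388; fraction as HOCl = 1/(1 + 3.388) = 0.2279.
Free chlorine required for 1.34 ppm HOCl: 1.34 / 0.2279 = 5.881 ppm.
FC to add: 5.881 − 0.2 = 5.681 mg/L as Cl₂.
Cl₂ equivalent: 5.681 mg/L × 831,000 L = 4721 g.
Product at 9.3% available Cl: 4721 / 0.093 = 50,760 g.
Volume: 50,760 g ÷ 1.17 g/mL = 43,380 mL.

43.4 L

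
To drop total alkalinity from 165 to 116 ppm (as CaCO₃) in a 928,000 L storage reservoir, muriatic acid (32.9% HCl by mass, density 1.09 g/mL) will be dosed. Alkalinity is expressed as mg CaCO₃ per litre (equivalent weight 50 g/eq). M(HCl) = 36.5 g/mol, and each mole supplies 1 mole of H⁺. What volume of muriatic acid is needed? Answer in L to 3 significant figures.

92.6 L

Alkalinity to neutralize: (165 − 116) = 49 mg/L as CaCO₃ × 928,000 L = 45,470 g as CaCO₃.
Equivalents of H⁺ required: 45,470 ÷ 50 g/eq = 909.4 eq = 909.4 mol HCl.
Mass of HCl: 909.4 × 36.5 = 33,190 g.
Mass of 32.9% solution: 33,190 / 0.329 = 100,900 g.
Volume: 100,900 g ÷ 1.09 g/mL = 92,560 mL.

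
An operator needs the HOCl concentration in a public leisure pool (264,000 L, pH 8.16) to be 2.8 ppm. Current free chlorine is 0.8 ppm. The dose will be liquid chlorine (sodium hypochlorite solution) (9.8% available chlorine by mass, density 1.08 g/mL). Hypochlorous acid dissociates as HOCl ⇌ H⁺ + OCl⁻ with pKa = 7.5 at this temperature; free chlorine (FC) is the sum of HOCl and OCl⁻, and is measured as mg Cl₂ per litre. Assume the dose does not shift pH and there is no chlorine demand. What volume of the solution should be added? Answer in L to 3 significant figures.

[OCl⁻]/[HOCl] = 10^(pH − pKa) = 10^(8.16 − 7.5) = 4.571; fraction as HOCl = 1/(1 + 4.571) = 0.1795.
Free chlorine required for 2.8 ppm HOCl: 2.8 / 0.1795 = 15.6 ppm.
FC to add: 15.6 − 0.8 = 14.8 mg/L as Cl₂.
Cl₂ equivalent: 14.8 mg/L × 264,000 L = 3907 g.
Product at 9.8% available Cl: 3907 / 0.098 = 39,870 g.
Volume: 39,870 g ÷ 1.08 g/mL = 36,910 mL.

36.9 L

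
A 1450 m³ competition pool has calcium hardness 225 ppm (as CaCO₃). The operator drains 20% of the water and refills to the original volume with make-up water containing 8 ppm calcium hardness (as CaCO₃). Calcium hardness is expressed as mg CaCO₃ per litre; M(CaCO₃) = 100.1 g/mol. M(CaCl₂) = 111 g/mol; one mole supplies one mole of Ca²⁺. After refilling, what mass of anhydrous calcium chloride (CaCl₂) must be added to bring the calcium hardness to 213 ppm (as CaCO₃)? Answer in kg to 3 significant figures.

50.5 kg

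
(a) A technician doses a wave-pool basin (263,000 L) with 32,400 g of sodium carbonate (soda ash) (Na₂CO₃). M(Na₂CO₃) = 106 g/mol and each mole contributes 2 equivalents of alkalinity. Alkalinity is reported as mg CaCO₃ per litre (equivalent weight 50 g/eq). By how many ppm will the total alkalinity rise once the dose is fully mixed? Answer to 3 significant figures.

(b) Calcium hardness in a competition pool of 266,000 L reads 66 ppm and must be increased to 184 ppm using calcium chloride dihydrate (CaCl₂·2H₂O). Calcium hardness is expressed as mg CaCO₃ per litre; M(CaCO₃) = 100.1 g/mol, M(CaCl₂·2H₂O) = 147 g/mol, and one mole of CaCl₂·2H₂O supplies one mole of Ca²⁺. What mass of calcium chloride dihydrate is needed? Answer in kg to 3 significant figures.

(a) 116 ppm; (b) 46.1 kg

(a) Moles of Na₂CO₃: 32,400 g ÷ 106 g/mol = 305.7 mol → 611.3 eq of alkalinity.
(a) As CaCO₃: 611.3 eq × 50 g/eq = 30,570 g.
(a) Rise: 30,570 g / 263,000 L × 1000 = 116.2 mg/L.

(b) Hardness to add: (184 − 66) = 118 mg/L as CaCO₃ × 266,000 L = 31,390 g as CaCO₃.
(b) Moles of Ca²⁺ (1 mol Ca²⁺ ≡ 1 mol CaCO₃): 31,390 / 100.1 g/mol = 313.6 mol.
(b) Mass of CaCl₂·2H₂O: 313.6 × 147 = 46,090 g.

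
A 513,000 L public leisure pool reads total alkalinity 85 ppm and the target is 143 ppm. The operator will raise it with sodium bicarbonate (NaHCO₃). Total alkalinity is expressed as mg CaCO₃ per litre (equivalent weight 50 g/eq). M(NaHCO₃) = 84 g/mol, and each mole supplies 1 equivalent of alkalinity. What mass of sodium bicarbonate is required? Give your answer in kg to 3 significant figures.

Alkalinity to add: (143 − 85) = 58 mg/L as CaCO₃ × 513,000 L = 29,750 g as CaCO₃.
Equivalents: 29,750 g ÷ 50 g/eq = 595.1 eq.
NaHCO₃ supplies 1 eq per mole → 595.1 mol.
Mass: 595.1 mol × 84 g/mol = 49,990 g.

50.0 kg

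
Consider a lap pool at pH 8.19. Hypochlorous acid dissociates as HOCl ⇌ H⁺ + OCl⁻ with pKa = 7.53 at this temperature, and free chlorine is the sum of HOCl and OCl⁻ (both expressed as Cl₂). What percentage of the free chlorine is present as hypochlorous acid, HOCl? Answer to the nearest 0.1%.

18.0%

[OCl⁻]/[HOCl] = 10^(pH − pKa) = 10^(8.19 − 7.53) = 10^0.66 = 4.571.
Fraction as HOCl = 1 / (1 + 4.571) = 0.1795.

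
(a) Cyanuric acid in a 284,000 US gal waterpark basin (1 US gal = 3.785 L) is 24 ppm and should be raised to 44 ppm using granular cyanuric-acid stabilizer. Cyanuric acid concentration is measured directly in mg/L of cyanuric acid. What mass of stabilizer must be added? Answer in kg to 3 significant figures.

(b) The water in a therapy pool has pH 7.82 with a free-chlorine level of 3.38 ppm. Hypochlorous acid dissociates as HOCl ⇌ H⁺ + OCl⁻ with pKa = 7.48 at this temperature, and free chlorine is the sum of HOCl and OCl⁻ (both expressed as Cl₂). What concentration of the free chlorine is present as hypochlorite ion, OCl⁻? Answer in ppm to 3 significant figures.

(a) 21.5 kg; (b) 2.32 ppm

(a) Volume: 284,000 US gal × 3.785 L/gal = 1,074,940 L.
(a) CYA to add: (44 − 24) = 20 mg/L × 1,074,940 L = 21,500 g cyanuric acid.

(b) [OCl⁻]/[HOCl] = 10^(pH − pKa) = 10^(7.82 − 7.48) = 10^0.34 = 2.188.
(b) Fraction as HOCl = 1 / (1 + 2.188) = 0.3137.
(b) OCl⁻ = (1 − 0.3137) × 3.38 ppm = 2.32 ppm.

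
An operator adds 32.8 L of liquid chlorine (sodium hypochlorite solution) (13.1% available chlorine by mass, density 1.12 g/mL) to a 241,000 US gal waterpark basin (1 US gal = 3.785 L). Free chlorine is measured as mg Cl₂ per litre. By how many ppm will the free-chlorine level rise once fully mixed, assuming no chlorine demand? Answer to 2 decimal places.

5.28 ppm

Volume: 241,000 US gal × 3.785 L/gal = 912,185 L.
Mass of solution: 32.8 L × 1000 mL/L × 1.12 g/mL = 36,740 g.
Available chlorine delivered: 36,740 g × 0.131 = 4812 g as Cl₂.
Concentration rise: 4812 g / 912,185 L = 5.276 mg/L = 5.28 ppm.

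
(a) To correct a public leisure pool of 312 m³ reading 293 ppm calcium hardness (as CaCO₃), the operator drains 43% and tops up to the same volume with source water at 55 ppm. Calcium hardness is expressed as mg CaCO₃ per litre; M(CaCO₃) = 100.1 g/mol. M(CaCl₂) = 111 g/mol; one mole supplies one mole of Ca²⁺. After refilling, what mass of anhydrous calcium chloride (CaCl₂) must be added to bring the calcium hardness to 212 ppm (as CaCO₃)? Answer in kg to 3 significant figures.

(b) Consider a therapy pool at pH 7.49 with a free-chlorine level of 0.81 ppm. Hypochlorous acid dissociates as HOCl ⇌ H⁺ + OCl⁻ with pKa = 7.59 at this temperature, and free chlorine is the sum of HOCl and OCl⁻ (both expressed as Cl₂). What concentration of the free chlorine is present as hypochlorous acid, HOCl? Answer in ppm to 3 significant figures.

(a) Volume: 312 m³ = 312,000 L.
(a) After draining 43% and refilling: 293 × 0.57 + 55 × 0.43 = 190.66 ppm.
(a) Deficit to target: 212 − 190.66 = 21.34 mg/L.
(a) As CaCO₃: 21.34 mg/L × 312,000 L = 6658 g; ÷ 100.1 = 66.51 mol Ca²⁺.
(a) Mass: 66.51 × 111 = 7383 g.

(b) [OCl⁻]/[HOCl] = 10^(pH − pKa) = 10^(7.49 − 7.59) = 10^-0.10 = 0.7943.
(b) Fraction as HOCl = 1 / (1 + 0.7943) = 0.5573.
(b) HOCl = 0.5573 × 0.81 ppm = 0.4514 ppm.

(a) 7.38 kg; (b) 0.451 ppm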